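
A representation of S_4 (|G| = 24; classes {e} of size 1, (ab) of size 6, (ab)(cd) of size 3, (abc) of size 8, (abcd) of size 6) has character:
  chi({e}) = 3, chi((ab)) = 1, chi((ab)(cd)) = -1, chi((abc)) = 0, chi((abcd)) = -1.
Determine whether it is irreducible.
Irreducible: <chi, chi> = 1.

Working: <chi, chi> = (1/|G|) sum_C |C| * |chi(C)|^2 = (1/24)[1*|3|^2 + 6*|1|^2 + 3*|-1|^2 + 8*|0|^2 + 6*|-1|^2]
  = (1/24)[(9) + (6) + (3) + (0) + (6)] = 24/24 = 1.
A character is irreducible iff <chi, chi> = 1, so this representation is irreducible.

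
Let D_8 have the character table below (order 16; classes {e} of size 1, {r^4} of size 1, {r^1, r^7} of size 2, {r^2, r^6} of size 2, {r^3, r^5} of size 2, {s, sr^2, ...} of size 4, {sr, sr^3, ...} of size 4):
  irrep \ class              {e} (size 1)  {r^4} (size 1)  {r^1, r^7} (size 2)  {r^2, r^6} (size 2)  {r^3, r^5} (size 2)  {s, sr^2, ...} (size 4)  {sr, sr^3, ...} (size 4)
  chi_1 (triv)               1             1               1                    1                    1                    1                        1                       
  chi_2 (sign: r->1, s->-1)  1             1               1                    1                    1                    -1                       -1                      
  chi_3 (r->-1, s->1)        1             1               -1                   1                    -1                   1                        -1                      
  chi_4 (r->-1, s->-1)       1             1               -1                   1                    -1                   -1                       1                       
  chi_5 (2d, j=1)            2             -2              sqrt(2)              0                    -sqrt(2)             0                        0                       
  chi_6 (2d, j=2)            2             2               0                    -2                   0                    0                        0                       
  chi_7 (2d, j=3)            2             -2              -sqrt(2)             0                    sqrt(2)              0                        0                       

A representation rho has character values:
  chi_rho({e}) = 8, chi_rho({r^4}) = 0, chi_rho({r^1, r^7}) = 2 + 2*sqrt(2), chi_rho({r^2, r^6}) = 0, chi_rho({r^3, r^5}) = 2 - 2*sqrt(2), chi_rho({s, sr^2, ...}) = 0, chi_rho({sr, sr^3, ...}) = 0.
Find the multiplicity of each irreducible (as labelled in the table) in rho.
Multiplicities: chi_1: 1, chi_2: 1, chi_3: 0, chi_4: 0, chi_5: 2, chi_6: 1, chi_7: 0.

Solution. Use <chi_rho, chi> = (1/|G|) sum_C |C| * chi_rho(C) * conj(chi(C)) with |G| = 16 for each irreducible chi in the table:
  <chi_rho, chi_1> = (1/16)[1*(8)*conj(1) + 1*(0)*conj(1) + 2*(2 + 2*sqrt(2))*conj(1) + 2*(0)*conj(1) + 2*(2 - 2*sqrt(2))*conj(1) + 4*(0)*conj(1) + 4*(0)*conj(1)]
      = (1/16)[(8) + (0) + (4 + 4*sqrt(2)) + (0) + (4 - 4*sqrt(2)) + (0) + (0)] = 16/16 = 1
  <chi_rho, chi_2> = (1/16)[1*(8)*conj(1) + 1*(0)*conj(1) + 2*(2 + 2*sqrt(2))*conj(1) + 2*(0)*conj(1) + 2*(2 - 2*sqrt(2))*conj(1) + 4*(0)*conj(-1) + 4*(0)*conj(-1)]
      = (1/16)[(8) + (0) + (4 + 4*sqrt(2)) + (0) + (4 - 4*sqrt(2)) + (0) + (0)] = 16/16 = 1
  <chi_rho, chi_3> = (1/16)[1*(8)*conj(1) + 1*(0)*conj(1) + 2*(2 + 2*sqrt(2))*conj(-1) + 2*(0)*conj(1) + 2*(2 - 2*sqrt(2))*conj(-1) + 4*(0)*conj(1) + 4*(0)*conj(-1)]
      = (1/16)[(8) + (0) + (-4*sqrt(2) - 4) + (0) + (-4 + 4*sqrt(2)) + (0) + (0)] = 0/16 = 0
  <chi_rho, chi_4> = (1/16)[1*(8)*conj(1) + 1*(0)*conj(1) + 2*(2 + 2*sqrt(2))*conj(-1) + 2*(0)*conj(1) + 2*(2 - 2*sqrt(2))*conj(-1) + 4*(0)*conj(-1) + 4*(0)*conj(1)]
      = (1/16)[(8) + (0) + (-4*sqrt(2) - 4) + (0) + (-4 + 4*sqrt(2)) + (0) + (0)] = 0/16 = 0
  <chi_rho, chi_5> = (1/16)[1*(8)*conj(2) + 1*(0)*conj(-2) + 2*(2 + 2*sqrt(2))*conj(sqrt(2)) + 2*(0)*conj(0) + 2*(2 - 2*sqrt(2))*conj(-sqrt(2)) + 4*(0)*conj(0) + 4*(0)*conj(0)]
      = (1/16)[(16) + (0) + (4*sqrt(2) + 8) + (0) + (8 - 4*sqrt(2)) + (0) + (0)] = 32/16 = 2
  <chi_rho, chi_6> = (1/16)[1*(8)*conj(2) + 1*(0)*conj(2) + 2*(2 + 2*sqrt(2))*conj(0) + 2*(0)*conj(-2) + 2*(2 - 2*sqrt(2))*conj(0) + 4*(0)*conj(0) + 4*(0)*conj(0)]
      = (1/16)[(16) + (0) + (0) + (0) + (0) + (0) + (0)] = 16/16 = 1
  <chi_rho, chi_7> = (1/16)[1*(8)*conj(2) + 1*(0)*conj(-2) + 2*(2 + 2*sqrt(2))*conj(-sqrt(2)) + 2*(0)*conj(0) + 2*(2 - 2*sqrt(2))*conj(sqrt(2)) + 4*(0)*conj(0) + 4*(0)*conj(0)]
      = (1/16)[(16) + (0) + (-8 - 4*sqrt(2)) + (0) + (-8 + 4*sqrt(2)) + (0) + (0)] = 0/16 = 0
Dimension check: dim(rho) = sum (mult * dim) = 1*1 + 1*1 + 0*1 + 0*1 + 2*2 + 1*2 + 0*2 = 8 = chi_rho(e) = 8.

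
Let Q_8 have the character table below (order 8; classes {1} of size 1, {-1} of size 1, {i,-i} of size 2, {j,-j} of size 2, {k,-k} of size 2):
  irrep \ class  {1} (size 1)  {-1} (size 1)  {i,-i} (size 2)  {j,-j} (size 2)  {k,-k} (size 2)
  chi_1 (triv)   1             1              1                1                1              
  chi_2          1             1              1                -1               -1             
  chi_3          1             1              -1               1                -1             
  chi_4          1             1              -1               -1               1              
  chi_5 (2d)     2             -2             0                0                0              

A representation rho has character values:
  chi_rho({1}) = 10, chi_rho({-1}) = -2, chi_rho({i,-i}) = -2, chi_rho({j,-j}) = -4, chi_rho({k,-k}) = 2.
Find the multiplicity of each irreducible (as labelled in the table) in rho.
Multiplicities: chi_1: 0, chi_2: 1, chi_3: 0, chi_4: 3, chi_5: 3.

Details: Use <chi_rho, chi> = (1/|G|) sum_C |C| * chi_rho(C) * conj(chi(C)) with |G| = 8 for each irreducible chi in the table:
  <chi_rho, chi_1> = (1/8)[1*(10)*conj(1) + 1*(-2)*conj(1) + 2*(-2)*conj(1) + 2*(-4)*conj(1) + 2*(2)*conj(1)]
      = (1/8)[(10) + (-2) + (-4) + (-8) + (4)] = 0/8 = 0
  <chi_rho, chi_2> = (1/8)[1*(10)*conj(1) + 1*(-2)*conj(1) + 2*(-2)*conj(1) + 2*(-4)*conj(-1) + 2*(2)*conj(-1)]
      = (1/8)[(10) + (-2) + (-4) + (8) + (-4)] = 8/8 = 1
  <chi_rho, chi_3> = (1/8)[1*(10)*conj(1) + 1*(-2)*conj(1) + 2*(-2)*conj(-1) + 2*(-4)*conj(1) + 2*(2)*conj(-1)]
      = (1/8)[(10) + (-2) + (4) + (-8) + (-4)] = 0/8 = 0
  <chi_rho, chi_4> = (1/8)[1*(10)*conj(1) + 1*(-2)*conj(1) + 2*(-2)*conj(-1) + 2*(-4)*conj(-1) + 2*(2)*conj(1)]
      = (1/8)[(10) + (-2) + (4) + (8) + (4)] = 24/8 = 3
  <chi_rho, chi_5> = (1/8)[1*(10)*conj(2) + 1*(-2)*conj(-2) + 2*(-2)*conj(0) + 2*(-4)*conj(0) + 2*(2)*conj(0)]
      = (1/8)[(20) + (4) + (0) + (0) + (0)] = 24/8 = 3
Dimension check: dim(rho) = sum (mult * dim) = 0*1 + 1*1 + 0*1 + 3*1 + 3*2 = 10 = chi_rho(e) = 10.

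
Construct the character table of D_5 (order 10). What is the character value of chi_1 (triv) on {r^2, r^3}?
Conjugacy classes: {e} of size 1, {r^1, r^4} of size 2, {r^2, r^3} of size 2, {s, sr, ..., sr^4} of size 5.
Character table:
  irrep \ class              {e} (size 1)  {r^1, r^4} (size 2)  {r^2, r^3} (size 2)  {s, sr, ..., sr^4} (size 5)
  chi_1 (triv)               1             1                    1                    1                          
  chi_2 (sign: r->1, s->-1)  1             1                    1                    -1                         
  chi_3 (2d, j=1)            2             -1/2 + sqrt(5)/2     -sqrt(5)/2 - 1/2     0                          
  chi_4 (2d, j=2)            2             -sqrt(5)/2 - 1/2     -1/2 + sqrt(5)/2     0                          

Spot check: chi_1 (triv) on {r^2, r^3} = 1.

Details: D_5 has order 2*5 = 10 with 4 conjugacy classes, hence 4 irreducibles. Sum of squared dims 1 + 1 + 4 + 4 = 10 = |G|. Linear characters come from the abelianisation; the 2-dimensional irreps have character r^k -> 2*cos(2*pi*j*k/5), reflections -> 0.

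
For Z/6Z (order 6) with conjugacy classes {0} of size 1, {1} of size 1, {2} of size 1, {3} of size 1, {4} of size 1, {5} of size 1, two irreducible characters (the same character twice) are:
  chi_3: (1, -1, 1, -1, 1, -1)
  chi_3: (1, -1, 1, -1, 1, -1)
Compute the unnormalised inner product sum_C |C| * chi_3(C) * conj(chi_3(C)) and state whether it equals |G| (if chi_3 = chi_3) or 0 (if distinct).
Sum = 6 = |G| = 6; so <chi_3, chi_3> = 1 (norm-1 confirms irreducibility).

Justification: Compute term by term over conjugacy classes (|C| * chi_3(C) * conj(chi_3(C))):
  1*(1)*conj(1) + 1*(-1)*conj(-1) + 1*(1)*conj(1) + 1*(-1)*conj(-1) + 1*(1)*conj(1) + 1*(-1)*conj(-1)
  = (1) + (1) + (1) + (1) + (1) + (1)
  = 6.
(Exp terms are combined using exp(i*s)*conj(exp(i*t)) = exp(i*(s-t)), and sums of them are collapsed using the identity that for every m > 1 the m distinct m-th roots of unity sum to 0, e.g. 1 + exp(2*I*pi/3) + exp(-2*I*pi/3) = 0.)
Dividing by |G| = 6 gives 6/6 = 1, matching the row-orthogonality relation <chi_3, chi_3> = [chi_3 = chi_3].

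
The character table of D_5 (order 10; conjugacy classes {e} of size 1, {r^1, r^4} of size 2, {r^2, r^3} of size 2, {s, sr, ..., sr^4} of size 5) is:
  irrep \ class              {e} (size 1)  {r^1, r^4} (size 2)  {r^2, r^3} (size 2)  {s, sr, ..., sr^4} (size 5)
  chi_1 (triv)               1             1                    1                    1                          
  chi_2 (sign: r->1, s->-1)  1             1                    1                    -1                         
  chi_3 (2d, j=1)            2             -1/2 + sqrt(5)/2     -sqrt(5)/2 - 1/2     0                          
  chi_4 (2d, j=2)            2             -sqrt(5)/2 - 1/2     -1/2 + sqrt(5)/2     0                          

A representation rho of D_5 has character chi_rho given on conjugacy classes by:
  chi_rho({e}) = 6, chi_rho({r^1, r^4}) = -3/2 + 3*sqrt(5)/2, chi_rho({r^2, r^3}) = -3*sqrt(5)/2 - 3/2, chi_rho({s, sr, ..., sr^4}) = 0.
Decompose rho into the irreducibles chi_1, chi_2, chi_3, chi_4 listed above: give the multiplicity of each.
Multiplicities: chi_1: 0, chi_2: 0, chi_3: 3, chi_4: 0.

Details: Use <chi_rho, chi> = (1/|G|) sum_C |C| * chi_rho(C) * conj(chi(C)) with |G| = 10 for each irreducible chi in the table:
  <chi_rho, chi_1> = (1/10)[1*(6)*conj(1) + 2*(-3/2 + 3*sqrt(5)/2)*conj(1) + 2*(-3*sqrt(5)/2 - 3/2)*conj(1) + 5*(0)*conj(1)]
      = (1/10)[(6) + (-3 + 3*sqrt(5)) + (-3*sqrt(5) - 3) + (0)] = 0/10 = 0
  <chi_rho, chi_2> = (1/10)[1*(6)*conj(1) + 2*(-3/2 + 3*sqrt(5)/2)*conj(1) + 2*(-3*sqrt(5)/2 - 3/2)*conj(1) + 5*(0)*conj(-1)]
      = (1/10)[(6) + (-3 + 3*sqrt(5)) + (-3*sqrt(5) - 3) + (0)] = 0/10 = 0
  <chi_rho, chi_3> = (1/10)[1*(6)*conj(2) + 2*(-3/2 + 3*sqrt(5)/2)*conj(-1/2 + sqrt(5)/2) + 2*(-3*sqrt(5)/2 - 3/2)*conj(-sqrt(5)/2 - 1/2) + 5*(0)*conj(0)]
      = (1/10)[(12) + (9 - 3*sqrt(5)) + (3*sqrt(5) + 9) + (0)] = 30/10 = 3
  <chi_rho, chi_4> = (1/10)[1*(6)*conj(2) + 2*(-3/2 + 3*sqrt(5)/2)*conj(-sqrt(5)/2 - 1/2) + 2*(-3*sqrt(5)/2 - 3/2)*conj(-1/2 + sqrt(5)/2) + 5*(0)*conj(0)]
      = (1/10)[(12) + (-6) + (-6) + (0)] = 0/10 = 0
Dimension check: dim(rho) = sum (mult * dim) = 0*1 + 0*1 + 3*2 + 0*2 = 6 = chi_rho(e) = 6.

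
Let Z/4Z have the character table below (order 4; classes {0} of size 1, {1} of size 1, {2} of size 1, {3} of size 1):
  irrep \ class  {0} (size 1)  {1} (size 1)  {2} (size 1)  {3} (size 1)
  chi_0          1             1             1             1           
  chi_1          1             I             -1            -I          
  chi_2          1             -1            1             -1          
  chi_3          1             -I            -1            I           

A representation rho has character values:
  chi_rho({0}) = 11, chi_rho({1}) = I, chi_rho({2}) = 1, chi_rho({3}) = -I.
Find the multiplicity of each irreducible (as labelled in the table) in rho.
Multiplicities: chi_0: 3, chi_1: 3, chi_2: 3, chi_3: 2.

Details: Use <chi_rho, chi> = (1/|G|) sum_C |C| * chi_rho(C) * conj(chi(C)) with |G| = 4 for each irreducible chi in the table:
  <chi_rho, chi_0> = (1/4)[1*(11)*conj(1) + 1*(I)*conj(1) + 1*(1)*conj(1) + 1*(-I)*conj(1)]
      = (1/4)[(11) + (I) + (1) + (-I)] = 12/4 = 3
  <chi_rho, chi_1> = (1/4)[1*(11)*conj(1) + 1*(I)*conj(I) + 1*(1)*conj(-1) + 1*(-I)*conj(-I)]
      = (1/4)[(11) + (1) + (-1) + (1)] = 12/4 = 3
  <chi_rho, chi_2> = (1/4)[1*(11)*conj(1) + 1*(I)*conj(-1) + 1*(1)*conj(1) + 1*(-I)*conj(-1)]
      = (1/4)[(11) + (-I) + (1) + (I)] = 12/4 = 3
  <chi_rho, chi_3> = (1/4)[1*(11)*conj(1) + 1*(I)*conj(-I) + 1*(1)*conj(-1) + 1*(-I)*conj(I)]
      = (1/4)[(11) + (-1) + (-1) + (-1)] = 8/4 = 2
(Exp terms are combined using exp(i*s)*conj(exp(i*t)) = exp(i*(s-t)), and sums of them are collapsed using the identity that for every m > 1 the m distinct m-th roots of unity sum to 0, e.g. 1 + exp(2*I*pi/3) + exp(-2*I*pi/3) = 0.)
Dimension check: dim(rho) = sum (mult * dim) = 3*1 + 3*1 + 3*1 + 2*1 = 11 = chi_rho(e) = 11.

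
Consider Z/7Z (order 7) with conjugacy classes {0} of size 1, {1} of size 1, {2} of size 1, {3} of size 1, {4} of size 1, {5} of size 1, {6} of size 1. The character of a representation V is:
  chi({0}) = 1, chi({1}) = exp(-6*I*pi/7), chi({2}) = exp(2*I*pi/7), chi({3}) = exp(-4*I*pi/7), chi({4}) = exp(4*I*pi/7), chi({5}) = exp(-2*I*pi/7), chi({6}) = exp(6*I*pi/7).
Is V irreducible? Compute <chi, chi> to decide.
Irreducible: <chi, chi> = 1.

Why: <chi, chi> = (1/|G|) sum_C |C| * |chi(C)|^2 = (1/7)[1*|1|^2 + 1*|exp(-6*I*pi/7)|^2 + 1*|exp(2*I*pi/7)|^2 + 1*|exp(-4*I*pi/7)|^2 + 1*|exp(4*I*pi/7)|^2 + 1*|exp(-2*I*pi/7)|^2 + 1*|exp(6*I*pi/7)|^2]
  = (1/7)[(1) + (1) + (1) + (1) + (1) + (1) + (1)] = 7/7 = 1.
(Exp terms are combined using exp(i*s)*conj(exp(i*t)) = exp(i*(s-t)), and sums of them are collapsed using the identity that for every m > 1 the m distinct m-th roots of unity sum to 0, e.g. 1 + exp(2*I*pi/3) + exp(-2*I*pi/3) = 0.)
A character is irreducible iff <chi, chi> = 1, so this representation is irreducible.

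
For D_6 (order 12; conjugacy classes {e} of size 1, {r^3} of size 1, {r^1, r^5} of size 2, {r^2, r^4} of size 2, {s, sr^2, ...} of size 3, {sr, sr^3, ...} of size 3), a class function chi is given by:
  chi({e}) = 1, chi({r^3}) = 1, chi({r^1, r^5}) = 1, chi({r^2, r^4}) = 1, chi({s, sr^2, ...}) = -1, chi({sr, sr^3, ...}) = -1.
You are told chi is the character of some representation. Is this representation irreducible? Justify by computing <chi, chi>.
Irreducible: <chi, chi> = 1.

Argument: <chi, chi> = (1/|G|) sum_C |C| * |chi(C)|^2 = (1/12)[1*|1|^2 + 1*|1|^2 + 2*|1|^2 + 2*|1|^2 + 3*|-1|^2 + 3*|-1|^2]
  = (1/12)[(1) + (1) + (2) + (2) + (3) + (3)] = 12/12 = 1.
A character is irreducible iff <chi, chi> = 1, so this representation is irreducible.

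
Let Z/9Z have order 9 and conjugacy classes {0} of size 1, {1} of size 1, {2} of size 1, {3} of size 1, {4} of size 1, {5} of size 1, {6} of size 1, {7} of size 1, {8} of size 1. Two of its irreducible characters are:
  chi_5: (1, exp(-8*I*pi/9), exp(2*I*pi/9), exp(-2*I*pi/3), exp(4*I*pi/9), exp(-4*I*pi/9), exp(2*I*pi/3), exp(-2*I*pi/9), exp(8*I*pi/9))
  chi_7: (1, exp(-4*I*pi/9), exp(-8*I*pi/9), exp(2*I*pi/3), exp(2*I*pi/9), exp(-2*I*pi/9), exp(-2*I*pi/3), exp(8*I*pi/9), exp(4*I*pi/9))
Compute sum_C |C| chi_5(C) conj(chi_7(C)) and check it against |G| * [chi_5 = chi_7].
Sum = 0; so <chi_5, chi_7> = 0 (distinct irreducibles are orthogonal).

Justification: Compute term by term over conjugacy classes (|C| * chi_5(C) * conj(chi_7(C))):
  1*(1)*conj(1) + 1*(exp(-8*I*pi/9))*conj(exp(-4*I*pi/9)) + 1*(exp(2*I*pi/9))*conj(exp(-8*I*pi/9)) + 1*(exp(-2*I*pi/3))*conj(exp(2*I*pi/3)) + 1*(exp(4*I*pi/9))*conj(exp(2*I*pi/9)) + 1*(exp(-4*I*pi/9))*conj(exp(-2*I*pi/9)) + 1*(exp(2*I*pi/3))*conj(exp(-2*I*pi/3)) + 1*(exp(-2*I*pi/9))*conj(exp(8*I*pi/9)) + 1*(exp(8*I*pi/9))*conj(exp(4*I*pi/9))
  = (1) + (exp(-4*I*pi/9)) + (exp(-8*I*pi/9)) + (exp(2*I*pi/3)) + (exp(2*I*pi/9)) + (exp(-2*I*pi/9)) + (exp(-2*I*pi/3)) + (exp(8*I*pi/9)) + (exp(4*I*pi/9))
  = 0.
(Exp terms are combined using exp(i*s)*conj(exp(i*t)) = exp(i*(s-t)), and sums of them are collapsed using the identity that for every m > 1 the m distinct m-th roots of unity sum to 0, e.g. 1 + exp(2*I*pi/3) + exp(-2*I*pi/3) = 0.)
Dividing by |G| = 9 gives 0/9 = 0, matching the row-orthogonality relation <chi_5, chi_7> = [chi_5 = chi_7].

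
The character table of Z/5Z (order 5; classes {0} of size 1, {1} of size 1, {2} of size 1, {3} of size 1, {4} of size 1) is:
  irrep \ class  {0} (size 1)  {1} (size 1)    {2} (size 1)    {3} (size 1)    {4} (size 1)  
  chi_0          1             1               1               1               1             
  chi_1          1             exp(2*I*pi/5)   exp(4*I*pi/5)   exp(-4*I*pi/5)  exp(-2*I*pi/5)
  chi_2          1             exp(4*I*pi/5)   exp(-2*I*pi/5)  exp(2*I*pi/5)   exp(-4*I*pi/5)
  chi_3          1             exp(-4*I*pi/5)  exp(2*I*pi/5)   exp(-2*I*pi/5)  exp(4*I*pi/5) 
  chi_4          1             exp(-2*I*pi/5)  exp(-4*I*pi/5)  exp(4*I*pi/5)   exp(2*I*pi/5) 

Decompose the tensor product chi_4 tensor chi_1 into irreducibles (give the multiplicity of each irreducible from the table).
chi_4 tensor chi_1 = chi_0 (all other irreducibles have multiplicity 0).

Argument: The character of a tensor product is the pointwise product (chi_4 * chi_1)(C) = chi_4(C) * chi_1(C):
  {0}: (1)*(1), {1}: (exp(-2*I*pi/5))*(exp(2*I*pi/5)), {2}: (exp(-4*I*pi/5))*(exp(4*I*pi/5)), {3}: (exp(4*I*pi/5))*(exp(-4*I*pi/5)), {4}: (exp(2*I*pi/5))*(exp(-2*I*pi/5))
so (chi_4 * chi_1) takes values
  {0} -> 1, {1} -> 1, {2} -> 1, {3} -> 1, {4} -> 1.
Now take the inner product of this character with each irreducible chi from the table, <chi_4*chi_1, chi> = (1/5) sum_C |C| (chi_4*chi_1)(C) conj(chi(C)):
  <chi_4*chi_1, chi_0> = (1/5)[1*(1)*conj(1) + 1*(1)*conj(1) + 1*(1)*conj(1) + 1*(1)*conj(1) + 1*(1)*conj(1)]
      = (1/5)[(1) + (1) + (1) + (1) + (1)] = 5/5 = 1
  <chi_4*chi_1, chi_1> = (1/5)[1*(1)*conj(1) + 1*(1)*conj(exp(2*I*pi/5)) + 1*(1)*conj(exp(4*I*pi/5)) + 1*(1)*conj(exp(-4*I*pi/5)) + 1*(1)*conj(exp(-2*I*pi/5))]
      = (1/5)[(1) + (exp(-2*I*pi/5)) + (exp(-4*I*pi/5)) + (exp(4*I*pi/5)) + (exp(2*I*pi/5))] = 0/5 = 0
  <chi_4*chi_1, chi_2> = (1/5)[1*(1)*conj(1) + 1*(1)*conj(exp(4*I*pi/5)) + 1*(1)*conj(exp(-2*I*pi/5)) + 1*(1)*conj(exp(2*I*pi/5)) + 1*(1)*conj(exp(-4*I*pi/5))]
      = (1/5)[(1) + (exp(-4*I*pi/5)) + (exp(2*I*pi/5)) + (exp(-2*I*pi/5)) + (exp(4*I*pi/5))] = 0/5 = 0
  <chi_4*chi_1, chi_3> = (1/5)[1*(1)*conj(1) + 1*(1)*conj(exp(-4*I*pi/5)) + 1*(1)*conj(exp(2*I*pi/5)) + 1*(1)*conj(exp(-2*I*pi/5)) + 1*(1)*conj(exp(4*I*pi/5))]
      = (1/5)[(1) + (exp(4*I*pi/5)) + (exp(-2*I*pi/5)) + (exp(2*I*pi/5)) + (exp(-4*I*pi/5))] = 0/5 = 0
  <chi_4*chi_1, chi_4> = (1/5)[1*(1)*conj(1) + 1*(1)*conj(exp(-2*I*pi/5)) + 1*(1)*conj(exp(-4*I*pi/5)) + 1*(1)*conj(exp(4*I*pi/5)) + 1*(1)*conj(exp(2*I*pi/5))]
      = (1/5)[(1) + (exp(2*I*pi/5)) + (exp(4*I*pi/5)) + (exp(-4*I*pi/5)) + (exp(-2*I*pi/5))] = 0/5 = 0
(Exp terms are combined using exp(i*s)*conj(exp(i*t)) = exp(i*(s-t)), and sums of them are collapsed using the identity that for every m > 1 the m distinct m-th roots of unity sum to 0, e.g. 1 + exp(2*I*pi/3) + exp(-2*I*pi/3) = 0.)
Hence the multiplicities are chi_0: 1. Dimension check: dim(chi_4)*dim(chi_1) = 1*1 = 1 and sum (mult * dim) = 1*1 = 1.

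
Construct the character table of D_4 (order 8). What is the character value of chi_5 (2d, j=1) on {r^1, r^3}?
Conjugacy classes: {e} of size 1, {r^2} of size 1, {r^1, r^3} of size 2, {s, sr^2, ...} of size 2, {sr, sr^3, ...} of size 2.
Character table:
  irrep \ class              {e} (size 1)  {r^2} (size 1)  {r^1, r^3} (size 2)  {s, sr^2, ...} (size 2)  {sr, sr^3, ...} (size 2)
  chi_1 (triv)               1             1               1                    1                        1                       
  chi_2 (sign: r->1, s->-1)  1             1               1                    -1                       -1                      
  chi_3 (r->-1, s->1)        1             1               -1                   1                        -1                      
  chi_4 (r->-1, s->-1)       1             1               -1                   -1                       1                       
  chi_5 (2d, j=1)            2             -2              0                    0                        0                       

Spot check: chi_5 (2d, j=1) on {r^1, r^3} = 0.

Proof sketch: D_4 has order 2*4 = 8 with 5 conjugacy classes, hence 5 irreducibles. Sum of squared dims 1 + 1 + 1 + 1 + 4 = 8 = |G|. Linear characters come from the abelianisation; the 2-dimensional irreps have character r^k -> 2*cos(2*pi*j*k/4), reflections -> 0.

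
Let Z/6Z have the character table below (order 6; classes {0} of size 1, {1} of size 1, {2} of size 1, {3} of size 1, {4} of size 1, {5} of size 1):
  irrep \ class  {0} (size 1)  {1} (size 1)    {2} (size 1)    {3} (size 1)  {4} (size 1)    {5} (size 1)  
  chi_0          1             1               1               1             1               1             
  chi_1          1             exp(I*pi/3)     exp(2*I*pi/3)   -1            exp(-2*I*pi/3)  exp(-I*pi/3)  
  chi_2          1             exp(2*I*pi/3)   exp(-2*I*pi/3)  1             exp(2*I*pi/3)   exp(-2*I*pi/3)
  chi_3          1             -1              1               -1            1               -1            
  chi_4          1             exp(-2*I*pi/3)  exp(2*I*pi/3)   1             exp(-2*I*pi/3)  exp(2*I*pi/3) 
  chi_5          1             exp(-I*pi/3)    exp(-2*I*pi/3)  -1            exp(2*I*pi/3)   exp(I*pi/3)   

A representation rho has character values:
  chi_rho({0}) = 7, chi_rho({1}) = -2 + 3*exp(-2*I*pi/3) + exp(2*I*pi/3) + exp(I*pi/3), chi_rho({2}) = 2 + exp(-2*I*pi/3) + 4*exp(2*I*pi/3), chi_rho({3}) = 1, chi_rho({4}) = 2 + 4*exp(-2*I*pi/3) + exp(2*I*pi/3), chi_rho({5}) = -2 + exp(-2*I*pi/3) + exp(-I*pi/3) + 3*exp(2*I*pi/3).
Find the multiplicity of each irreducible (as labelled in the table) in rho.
Multiplicities: chi_0: 0, chi_1: 1, chi_2: 1, chi_3: 2, chi_4: 3, chi_5: 0.

Derivation: Use <chi_rho, chi> = (1/|G|) sum_C |C| * chi_rho(C) * conj(chi(C)) with |G| = 6 for each irreducible chi in the table:
  <chi_rho, chi_0> = (1/6)[1*(7)*conj(1) + 1*(-2 + 3*exp(-2*I*pi/3) + exp(2*I*pi/3) + exp(I*pi/3))*conj(1) + 1*(2 + exp(-2*I*pi/3) + 4*exp(2*I*pi/3))*conj(1) + 1*(1)*conj(1) + 1*(2 + 4*exp(-2*I*pi/3) + exp(2*I*pi/3))*conj(1) + 1*(-2 + exp(-2*I*pi/3) + exp(-I*pi/3) + 3*exp(2*I*pi/3))*conj(1)]
      = (1/6)[(7) + (-2 + 3*exp(-2*I*pi/3) + exp(2*I*pi/3) + exp(I*pi/3)) + (2 + exp(-2*I*pi/3) + 4*exp(2*I*pi/3)) + (1) + (2 + 4*exp(-2*I*pi/3) + exp(2*I*pi/3)) + (-2 + exp(-2*I*pi/3) + exp(-I*pi/3) + 3*exp(2*I*pi/3))] = 0/6 = 0
  <chi_rho, chi_1> = (1/6)[1*(7)*conj(1) + 1*(-2 + 3*exp(-2*I*pi/3) + exp(2*I*pi/3) + exp(I*pi/3))*conj(exp(I*pi/3)) + 1*(2 + exp(-2*I*pi/3) + 4*exp(2*I*pi/3))*conj(exp(2*I*pi/3)) + 1*(1)*conj(-1) + 1*(2 + 4*exp(-2*I*pi/3) + exp(2*I*pi/3))*conj(exp(-2*I*pi/3)) + 1*(-2 + exp(-2*I*pi/3) + exp(-I*pi/3) + 3*exp(2*I*pi/3))*conj(exp(-I*pi/3))]
      = (1/6)[(7) + (-2 + exp(I*pi/3) - 2*exp(-I*pi/3)) + (4 + 2*exp(-2*I*pi/3) + exp(2*I*pi/3)) + (-1) + (4 + exp(-2*I*pi/3) + 2*exp(2*I*pi/3)) + (-2 - 2*exp(I*pi/3) + exp(-I*pi/3))] = 6/6 = 1
  <chi_rho, chi_2> = (1/6)[1*(7)*conj(1) + 1*(-2 + 3*exp(-2*I*pi/3) + exp(2*I*pi/3) + exp(I*pi/3))*conj(exp(2*I*pi/3)) + 1*(2 + exp(-2*I*pi/3) + 4*exp(2*I*pi/3))*conj(exp(-2*I*pi/3)) + 1*(1)*conj(1) + 1*(2 + 4*exp(-2*I*pi/3) + exp(2*I*pi/3))*conj(exp(2*I*pi/3)) + 1*(-2 + exp(-2*I*pi/3) + exp(-I*pi/3) + 3*exp(2*I*pi/3))*conj(exp(-2*I*pi/3))]
      = (1/6)[(7) + (1 + exp(-I*pi/3) - 2*exp(-2*I*pi/3) + 3*exp(2*I*pi/3)) + (1 + 4*exp(-2*I*pi/3) + 2*exp(2*I*pi/3)) + (1) + (1 + 2*exp(-2*I*pi/3) + 4*exp(2*I*pi/3)) + (1 + 3*exp(-2*I*pi/3) - 2*exp(2*I*pi/3) + exp(I*pi/3))] = 6/6 = 1
  <chi_rho, chi_3> = (1/6)[1*(7)*conj(1) + 1*(-2 + 3*exp(-2*I*pi/3) + exp(2*I*pi/3) + exp(I*pi/3))*conj(-1) + 1*(2 + exp(-2*I*pi/3) + 4*exp(2*I*pi/3))*conj(1) + 1*(1)*conj(-1) + 1*(2 + 4*exp(-2*I*pi/3) + exp(2*I*pi/3))*conj(1) + 1*(-2 + exp(-2*I*pi/3) + exp(-I*pi/3) + 3*exp(2*I*pi/3))*conj(-1)]
      = (1/6)[(7) + (2 - exp(I*pi/3) - exp(2*I*pi/3) - 3*exp(-2*I*pi/3)) + (2 + exp(-2*I*pi/3) + 4*exp(2*I*pi/3)) + (-1) + (2 + 4*exp(-2*I*pi/3) + exp(2*I*pi/3)) + (2 - 3*exp(2*I*pi/3) - exp(-I*pi/3) - exp(-2*I*pi/3))] = 12/6 = 2
  <chi_rho, chi_4> = (1/6)[1*(7)*conj(1) + 1*(-2 + 3*exp(-2*I*pi/3) + exp(2*I*pi/3) + exp(I*pi/3))*conj(exp(-2*I*pi/3)) + 1*(2 + exp(-2*I*pi/3) + 4*exp(2*I*pi/3))*conj(exp(2*I*pi/3)) + 1*(1)*conj(1) + 1*(2 + 4*exp(-2*I*pi/3) + exp(2*I*pi/3))*conj(exp(-2*I*pi/3)) + 1*(-2 + exp(-2*I*pi/3) + exp(-I*pi/3) + 3*exp(2*I*pi/3))*conj(exp(2*I*pi/3))]
      = (1/6)[(7) + (2 - 2*exp(2*I*pi/3) + exp(-2*I*pi/3)) + (4 + 2*exp(-2*I*pi/3) + exp(2*I*pi/3)) + (1) + (4 + exp(-2*I*pi/3) + 2*exp(2*I*pi/3)) + (2 + exp(2*I*pi/3) - 2*exp(-2*I*pi/3))] = 18/6 = 3
  <chi_rho, chi_5> = (1/6)[1*(7)*conj(1) + 1*(-2 + 3*exp(-2*I*pi/3) + exp(2*I*pi/3) + exp(I*pi/3))*conj(exp(-I*pi/3)) + 1*(2 + exp(-2*I*pi/3) + 4*exp(2*I*pi/3))*conj(exp(-2*I*pi/3)) + 1*(1)*conj(-1) + 1*(2 + 4*exp(-2*I*pi/3) + exp(2*I*pi/3))*conj(exp(2*I*pi/3)) + 1*(-2 + exp(-2*I*pi/3) + exp(-I*pi/3) + 3*exp(2*I*pi/3))*conj(exp(I*pi/3))]
      = (1/6)[(7) + (-1 + 3*exp(-I*pi/3) - 2*exp(I*pi/3) + exp(2*I*pi/3)) + (1 + 4*exp(-2*I*pi/3) + 2*exp(2*I*pi/3)) + (-1) + (1 + 2*exp(-2*I*pi/3) + 4*exp(2*I*pi/3)) + (-1 + exp(-2*I*pi/3) - 2*exp(-I*pi/3) + 3*exp(I*pi/3))] = 0/6 = 0
(Exp terms are combined using exp(i*s)*conj(exp(i*t)) = exp(i*(s-t)), and sums of them are collapsed using the identity that for every m > 1 the m distinct m-th roots of unity sum to 0, e.g. 1 + exp(2*I*pi/3) + exp(-2*I*pi/3) = 0.)
Dimension check: dim(rho) = sum (mult * dim) = 0*1 + 1*1 + 1*1 + 2*1 + 3*1 + 0*1 = 7 = chi_rho(e) = 7.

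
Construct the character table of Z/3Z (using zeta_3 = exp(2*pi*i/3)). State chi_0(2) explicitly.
Character table of Z/3Z (irreps indexed chi_0,...,chi_2 with chi_k(m) = zeta_3^(k*m), zeta_3 = exp(2*pi*i/3)):
  irrep \ class  {0} (size 1)  {1} (size 1)    {2} (size 1)  
  chi_0          1             1               1             
  chi_1          1             exp(2*I*pi/3)   exp(-2*I*pi/3)
  chi_2          1             exp(-2*I*pi/3)  exp(2*I*pi/3) 

Spot check: chi_0(2) = zeta_3^(0*2) = zeta_3^0 = 1.

Proof sketch: Z/3Z is abelian, so all 3 irreducible complex representations are 1-dimensional. They are given by chi_k(m) = zeta_3^(k*m) for k = 0,...,2. Row orthogonality: sum_m chi_k(m) conj(chi_l(m)) = 3 * [k = l].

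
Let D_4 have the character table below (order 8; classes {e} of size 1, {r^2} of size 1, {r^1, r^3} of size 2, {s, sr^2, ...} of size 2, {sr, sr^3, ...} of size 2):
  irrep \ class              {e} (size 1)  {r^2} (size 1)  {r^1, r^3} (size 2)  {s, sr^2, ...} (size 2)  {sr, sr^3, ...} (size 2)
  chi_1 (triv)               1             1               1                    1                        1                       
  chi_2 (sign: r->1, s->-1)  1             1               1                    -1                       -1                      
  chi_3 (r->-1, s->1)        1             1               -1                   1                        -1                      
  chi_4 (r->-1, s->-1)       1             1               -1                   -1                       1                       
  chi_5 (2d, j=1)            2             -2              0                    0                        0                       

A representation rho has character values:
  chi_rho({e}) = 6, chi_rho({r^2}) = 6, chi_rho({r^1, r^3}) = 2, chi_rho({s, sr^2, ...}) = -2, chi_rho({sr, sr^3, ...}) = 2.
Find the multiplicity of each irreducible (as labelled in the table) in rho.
Multiplicities: chi_1: 2, chi_2: 2, chi_3: 0, chi_4: 2, chi_5: 0.

Why: Use <chi_rho, chi> = (1/|G|) sum_C |C| * chi_rho(C) * conj(chi(C)) with |G| = 8 for each irreducible chi in the table:
  <chi_rho, chi_1> = (1/8)[1*(6)*conj(1) + 1*(6)*conj(1) + 2*(2)*conj(1) + 2*(-2)*conj(1) + 2*(2)*conj(1)]
      = (1/8)[(6) + (6) + (4) + (-4) + (4)] = 16/8 = 2
  <chi_rho, chi_2> = (1/8)[1*(6)*conj(1) + 1*(6)*conj(1) + 2*(2)*conj(1) + 2*(-2)*conj(-1) + 2*(2)*conj(-1)]
      = (1/8)[(6) + (6) + (4) + (4) + (-4)] = 16/8 = 2
  <chi_rho, chi_3> = (1/8)[1*(6)*conj(1) + 1*(6)*conj(1) + 2*(2)*conj(-1) + 2*(-2)*conj(1) + 2*(2)*conj(-1)]
      = (1/8)[(6) + (6) + (-4) + (-4) + (-4)] = 0/8 = 0
  <chi_rho, chi_4> = (1/8)[1*(6)*conj(1) + 1*(6)*conj(1) + 2*(2)*conj(-1) + 2*(-2)*conj(-1) + 2*(2)*conj(1)]
      = (1/8)[(6) + (6) + (-4) + (4) + (4)] = 16/8 = 2
  <chi_rho, chi_5> = (1/8)[1*(6)*conj(2) + 1*(6)*conj(-2) + 2*(2)*conj(0) + 2*(-2)*conj(0) + 2*(2)*conj(0)]
      = (1/8)[(12) + (-12) + (0) + (0) + (0)] = 0/8 = 0
Dimension check: dim(rho) = sum (mult * dim) = 2*1 + 2*1 + 0*1 + 2*1 + 0*2 = 6 = chi_rho(e) = 6.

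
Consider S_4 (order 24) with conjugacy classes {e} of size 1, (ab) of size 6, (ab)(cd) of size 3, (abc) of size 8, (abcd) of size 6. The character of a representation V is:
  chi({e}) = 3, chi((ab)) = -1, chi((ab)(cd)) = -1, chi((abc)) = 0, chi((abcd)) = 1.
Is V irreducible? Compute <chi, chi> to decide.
Irreducible: <chi, chi> = 1.

Explanation: <chi, chi> = (1/|G|) sum_C |C| * |chi(C)|^2 = (1/24)[1*|3|^2 + 6*|-1|^2 + 3*|-1|^2 + 8*|0|^2 + 6*|1|^2]
  = (1/24)[(9) + (6) + (3) + (0) + (6)] = 24/24 = 1.
A character is irreducible iff <chi, chi> = 1, so this representation is irreducible.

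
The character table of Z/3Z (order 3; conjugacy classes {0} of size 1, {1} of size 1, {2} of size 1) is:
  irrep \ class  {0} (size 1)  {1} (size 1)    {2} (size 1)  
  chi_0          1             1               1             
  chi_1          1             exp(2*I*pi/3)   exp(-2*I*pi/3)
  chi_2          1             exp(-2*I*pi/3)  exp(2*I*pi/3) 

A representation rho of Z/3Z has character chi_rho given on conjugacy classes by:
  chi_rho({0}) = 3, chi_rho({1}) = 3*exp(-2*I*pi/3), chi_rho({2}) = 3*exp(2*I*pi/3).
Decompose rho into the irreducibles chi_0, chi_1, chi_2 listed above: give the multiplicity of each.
Multiplicities: chi_0: 0, chi_1: 0, chi_2: 3.

Solution. Use <chi_rho, chi> = (1/|G|) sum_C |C| * chi_rho(C) * conj(chi(C)) with |G| = 3 for each irreducible chi in the table:
  <chi_rho, chi_0> = (1/3)[1*(3)*conj(1) + 1*(3*exp(-2*I*pi/3))*conj(1) + 1*(3*exp(2*I*pi/3))*conj(1)]
      = (1/3)[(3) + (3*exp(-2*I*pi/3)) + (3*exp(2*I*pi/3))] = 0/3 = 0
  <chi_rho, chi_1> = (1/3)[1*(3)*conj(1) + 1*(3*exp(-2*I*pi/3))*conj(exp(2*I*pi/3)) + 1*(3*exp(2*I*pi/3))*conj(exp(-2*I*pi/3))]
      = (1/3)[(3) + (3*exp(2*I*pi/3)) + (3*exp(-2*I*pi/3))] = 0/3 = 0
  <chi_rho, chi_2> = (1/3)[1*(3)*conj(1) + 1*(3*exp(-2*I*pi/3))*conj(exp(-2*I*pi/3)) + 1*(3*exp(2*I*pi/3))*conj(exp(2*I*pi/3))]
      = (1/3)[(3) + (3) + (3)] = 9/3 = 3
(Exp terms are combined using exp(i*s)*conj(exp(i*t)) = exp(i*(s-t)), and sums of them are collapsed using the identity that for every m > 1 the m distinct m-th roots of unity sum to 0, e.g. 1 + exp(2*I*pi/3) + exp(-2*I*pi/3) = 0.)
Dimension check: dim(rho) = sum (mult * dim) = 0*1 + 0*1 + 3*1 = 3 = chi_rho(e) = 3.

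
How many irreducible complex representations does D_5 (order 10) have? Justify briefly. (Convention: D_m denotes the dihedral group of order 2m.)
4

The number of irreducible complex representations of a finite group equals its number of conjugacy classes. D_5 has 4 conjugacy classes ((n+3)/2 for n odd), so D_5 (order 10) has exactly 4 irreducible complex representations.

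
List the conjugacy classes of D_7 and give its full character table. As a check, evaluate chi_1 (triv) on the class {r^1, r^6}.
Conjugacy classes: {e} of size 1, {r^1, r^6} of size 2, {r^2, r^5} of size 2, {r^3, r^4} of size 2, {s, sr, ..., sr^6} of size 7.
Character table:
  irrep \ class              {e} (size 1)  {r^1, r^6} (size 2)  {r^2, r^5} (size 2)  {r^3, r^4} (size 2)  {s, sr, ..., sr^6} (size 7)
  chi_1 (triv)               1             1                    1                    1                    1                          
  chi_2 (sign: r->1, s->-1)  1             1                    1                    1                    -1                         
  chi_3 (2d, j=1)            2             2*cos(2*pi/7)        -2*cos(3*pi/7)       -2*cos(pi/7)         0                          
  chi_4 (2d, j=2)            2             -2*cos(3*pi/7)       -2*cos(pi/7)         2*cos(2*pi/7)        0                          
  chi_5 (2d, j=3)            2             -2*cos(pi/7)         2*cos(2*pi/7)        -2*cos(3*pi/7)       0                          

Spot check: chi_1 (triv) on {r^1, r^6} = 1.

Details: D_7 has order 2*7 = 14 with 5 conjugacy classes, hence 5 irreducibles. Sum of squared dims 1 + 1 + 4 + 4 + 4 = 14 = |G|. Linear characters come from the abelianisation; the 2-dimensional irreps have character r^k -> 2*cos(2*pi*j*k/7), reflections -> 0.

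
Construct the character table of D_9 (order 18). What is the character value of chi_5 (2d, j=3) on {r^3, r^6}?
Conjugacy classes: {e} of size 1, {r^1, r^8} of size 2, {r^2, r^7} of size 2, {r^3, r^6} of size 2, {r^4, r^5} of size 2, {s, sr, ..., sr^8} of size 9.
Character table:
  irrep \ class              {e} (size 1)  {r^1, r^8} (size 2)  {r^2, r^7} (size 2)  {r^3, r^6} (size 2)  {r^4, r^5} (size 2)  {s, sr, ..., sr^8} (size 9)
  chi_1 (triv)               1             1                    1                    1                    1                    1                          
  chi_2 (sign: r->1, s->-1)  1             1                    1                    1                    1                    -1                         
  chi_3 (2d, j=1)            2             2*cos(2*pi/9)        2*cos(4*pi/9)        -1                   -2*cos(pi/9)         0                          
  chi_4 (2d, j=2)            2             2*cos(4*pi/9)        -2*cos(pi/9)         -1                   2*cos(2*pi/9)        0                          
  chi_5 (2d, j=3)            2             -1                   -1                   2                    -1                   0                          
  chi_6 (2d, j=4)            2             -2*cos(pi/9)         2*cos(2*pi/9)        -1                   2*cos(4*pi/9)        0                          

Spot check: chi_5 (2d, j=3) on {r^3, r^6} = 2.

D_9 has order 2*9 = 18 with 6 conjugacy classes, hence 6 irreducibles. Sum of squared dims 1 + 1 + 4 + 4 + 4 + 4 = 18 = |G|. Linear characters come from the abelianisation; the 2-dimensional irreps have character r^k -> 2*cos(2*pi*j*k/9), reflections -> 0.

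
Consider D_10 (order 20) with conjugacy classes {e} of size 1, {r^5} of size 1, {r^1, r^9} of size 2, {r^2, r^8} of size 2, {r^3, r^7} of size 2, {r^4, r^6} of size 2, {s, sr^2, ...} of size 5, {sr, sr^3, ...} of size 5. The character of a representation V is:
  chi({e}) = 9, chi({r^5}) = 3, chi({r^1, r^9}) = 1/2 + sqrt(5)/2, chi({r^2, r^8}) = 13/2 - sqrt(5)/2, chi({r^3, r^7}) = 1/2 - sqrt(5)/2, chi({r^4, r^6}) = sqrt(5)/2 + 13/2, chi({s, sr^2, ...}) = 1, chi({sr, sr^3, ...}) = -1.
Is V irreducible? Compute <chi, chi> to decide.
Not irreducible (reducible): <chi, chi> = 14 > 1.

Solution. <chi, chi> = (1/|G|) sum_C |C| * |chi(C)|^2 = (1/20)[1*|9|^2 + 1*|3|^2 + 2*|1/2 + sqrt(5)/2|^2 + 2*|13/2 - sqrt(5)/2|^2 + 2*|1/2 - sqrt(5)/2|^2 + 2*|sqrt(5)/2 + 13/2|^2 + 5*|1|^2 + 5*|-1|^2]
  = (1/20)[(81) + (9) + (sqrt(5) + 3) + (87 - 13*sqrt(5)) + (3 - sqrt(5)) + (13*sqrt(5) + 87) + (5) + (5)] = 280/20 = 14.
A character is irreducible iff <chi, chi> = 1, so this representation is reducible.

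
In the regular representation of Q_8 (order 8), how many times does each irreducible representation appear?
Each irreducible V_i of dimension d_i appears with multiplicity d_i, i.e. rho_reg = (direct sum over all irreducibles V_i) d_i V_i. The irreducible dimensions for Q_8 are 1, 1, 1, 1, 2: 4 irreducibles of dimension 1, each with multiplicity 1; 1 irreducible of dimension 2, with multiplicity 2. Total dimension 4*1*1 + 1*2*2 = 8 = |G|.

General theorem: in the regular representation of a finite group G, each irreducible appears with multiplicity equal to its dimension. Check: dim(rho_reg) = sum d_i^2 = 1 + 1 + 1 + 1 + 4 = 8 = |G|.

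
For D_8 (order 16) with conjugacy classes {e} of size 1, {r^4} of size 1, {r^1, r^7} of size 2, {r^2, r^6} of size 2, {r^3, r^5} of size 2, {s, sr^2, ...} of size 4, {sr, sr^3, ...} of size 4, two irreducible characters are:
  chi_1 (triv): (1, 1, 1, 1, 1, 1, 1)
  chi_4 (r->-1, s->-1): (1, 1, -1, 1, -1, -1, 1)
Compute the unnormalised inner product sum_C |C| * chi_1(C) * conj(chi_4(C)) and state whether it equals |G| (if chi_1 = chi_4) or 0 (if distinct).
Sum = 0; so <chi_1, chi_4> = 0 (distinct irreducibles are orthogonal).

Working: Compute term by term over conjugacy classes (|C| * chi_1(C) * conj(chi_4(C))):
  1*(1)*conj(1) + 1*(1)*conj(1) + 2*(1)*conj(-1) + 2*(1)*conj(1) + 2*(1)*conj(-1) + 4*(1)*conj(-1) + 4*(1)*conj(1)
  = (1) + (1) + (-2) + (2) + (-2) + (-4) + (4)
  = 0.
Dividing by |G| = 16 gives 0/16 = 0, matching the row-orthogonality relation <chi_1, chi_4> = [chi_1 = chi_4].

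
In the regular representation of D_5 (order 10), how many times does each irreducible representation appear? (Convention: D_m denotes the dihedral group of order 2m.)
Each irreducible V_i of dimension d_i appears with multiplicity d_i, i.e. rho_reg = (direct sum over all irreducibles V_i) d_i V_i. The irreducible dimensions for D_5 are 1, 1, 2, 2: 2 irreducibles of dimension 1, each with multiplicity 1; 2 irreducibles of dimension 2, each with multiplicity 2. Total dimension 2*1*1 + 2*2*2 = 10 = |G|.

Derivation: General theorem: in the regular representation of a finite group G, each irreducible appears with multiplicity equal to its dimension. Check: dim(rho_reg) = sum d_i^2 = 1 + 1 + 4 + 4 = 10 = |G|.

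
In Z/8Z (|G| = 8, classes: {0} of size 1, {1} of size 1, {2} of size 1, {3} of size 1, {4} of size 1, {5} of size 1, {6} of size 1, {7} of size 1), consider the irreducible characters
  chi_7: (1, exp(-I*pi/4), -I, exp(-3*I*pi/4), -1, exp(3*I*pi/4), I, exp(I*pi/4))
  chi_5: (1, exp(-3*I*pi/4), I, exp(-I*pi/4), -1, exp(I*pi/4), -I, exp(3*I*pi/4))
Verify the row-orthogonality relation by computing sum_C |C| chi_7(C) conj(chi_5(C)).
Sum = 0; so <chi_7, chi_5> = 0 (distinct irreducibles are orthogonal).

Derivation: Compute term by term over conjugacy classes (|C| * chi_7(C) * conj(chi_5(C))):
  1*(1)*conj(1) + 1*(exp(-I*pi/4))*conj(exp(-3*I*pi/4)) + 1*(-I)*conj(I) + 1*(exp(-3*I*pi/4))*conj(exp(-I*pi/4)) + 1*(-1)*conj(-1) + 1*(exp(3*I*pi/4))*conj(exp(I*pi/4)) + 1*(I)*conj(-I) + 1*(exp(I*pi/4))*conj(exp(3*I*pi/4))
  = (1) + (I) + (-1) + (-I) + (1) + (I) + (-1) + (-I)
  = 0.
(Exp terms are combined using exp(i*s)*conj(exp(i*t)) = exp(i*(s-t)), and sums of them are collapsed using the identity that for every m > 1 the m distinct m-th roots of unity sum to 0, e.g. 1 + exp(2*I*pi/3) + exp(-2*I*pi/3) = 0.)
Dividing by |G| = 8 gives 0/8 = 0, matching the row-orthogonality relation <chi_7, chi_5> = [chi_7 = chi_5].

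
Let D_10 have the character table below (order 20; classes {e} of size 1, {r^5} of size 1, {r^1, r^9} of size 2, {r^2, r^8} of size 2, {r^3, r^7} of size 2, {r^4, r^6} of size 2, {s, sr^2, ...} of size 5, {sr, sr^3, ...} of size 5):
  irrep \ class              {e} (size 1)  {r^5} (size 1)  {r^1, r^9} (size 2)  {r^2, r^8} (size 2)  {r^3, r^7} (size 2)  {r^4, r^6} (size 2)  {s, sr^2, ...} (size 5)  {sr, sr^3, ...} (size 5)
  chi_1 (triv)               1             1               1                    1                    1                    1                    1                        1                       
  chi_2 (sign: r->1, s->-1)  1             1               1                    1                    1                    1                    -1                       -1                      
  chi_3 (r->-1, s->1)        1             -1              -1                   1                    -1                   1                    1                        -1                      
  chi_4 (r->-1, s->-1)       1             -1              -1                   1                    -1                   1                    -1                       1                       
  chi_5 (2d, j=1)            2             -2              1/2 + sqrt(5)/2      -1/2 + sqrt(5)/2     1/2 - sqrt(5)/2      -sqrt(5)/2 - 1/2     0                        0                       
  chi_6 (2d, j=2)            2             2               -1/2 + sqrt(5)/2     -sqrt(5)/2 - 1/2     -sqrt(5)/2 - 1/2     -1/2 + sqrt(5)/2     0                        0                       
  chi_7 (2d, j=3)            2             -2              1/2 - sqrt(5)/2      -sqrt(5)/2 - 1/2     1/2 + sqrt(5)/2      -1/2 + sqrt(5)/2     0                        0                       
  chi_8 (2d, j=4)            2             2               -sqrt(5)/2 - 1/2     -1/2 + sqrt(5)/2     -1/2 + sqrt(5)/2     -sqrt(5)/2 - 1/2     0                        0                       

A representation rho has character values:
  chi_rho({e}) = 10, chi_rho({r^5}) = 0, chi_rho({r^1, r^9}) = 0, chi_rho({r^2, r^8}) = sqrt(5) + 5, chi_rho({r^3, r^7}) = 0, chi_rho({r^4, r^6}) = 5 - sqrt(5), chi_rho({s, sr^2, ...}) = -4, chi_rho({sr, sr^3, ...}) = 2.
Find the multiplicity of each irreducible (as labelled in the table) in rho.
Multiplicities: chi_1: 1, chi_2: 2, chi_3: 0, chi_4: 3, chi_5: 1, chi_6: 0, chi_7: 0, chi_8: 1.

Working: Use <chi_rho, chi> = (1/|G|) sum_C |C| * chi_rho(C) * conj(chi(C)) with |G| = 20 for each irreducible chi in the table:
  <chi_rho, chi_1> = (1/20)[1*(10)*conj(1) + 1*(0)*conj(1) + 2*(0)*conj(1) + 2*(sqrt(5) + 5)*conj(1) + 2*(0)*conj(1) + 2*(5 - sqrt(5))*conj(1) + 5*(-4)*conj(1) + 5*(2)*conj(1)]
      = (1/20)[(10) + (0) + (0) + (2*sqrt(5) + 10) + (0) + (10 - 2*sqrt(5)) + (-20) + (10)] = 20/20 = 1
  <chi_rho, chi_2> = (1/20)[1*(10)*conj(1) + 1*(0)*conj(1) + 2*(0)*conj(1) + 2*(sqrt(5) + 5)*conj(1) + 2*(0)*conj(1) + 2*(5 - sqrt(5))*conj(1) + 5*(-4)*conj(-1) + 5*(2)*conj(-1)]
      = (1/20)[(10) + (0) + (0) + (2*sqrt(5) + 10) + (0) + (10 - 2*sqrt(5)) + (20) + (-10)] = 40/20 = 2
  <chi_rho, chi_3> = (1/20)[1*(10)*conj(1) + 1*(0)*conj(-1) + 2*(0)*conj(-1) + 2*(sqrt(5) + 5)*conj(1) + 2*(0)*conj(-1) + 2*(5 - sqrt(5))*conj(1) + 5*(-4)*conj(1) + 5*(2)*conj(-1)]
      = (1/20)[(10) + (0) + (0) + (2*sqrt(5) + 10) + (0) + (10 - 2*sqrt(5)) + (-20) + (-10)] = 0/20 = 0
  <chi_rho, chi_4> = (1/20)[1*(10)*conj(1) + 1*(0)*conj(-1) + 2*(0)*conj(-1) + 2*(sqrt(5) + 5)*conj(1) + 2*(0)*conj(-1) + 2*(5 - sqrt(5))*conj(1) + 5*(-4)*conj(-1) + 5*(2)*conj(1)]
      = (1/20)[(10) + (0) + (0) + (2*sqrt(5) + 10) + (0) + (10 - 2*sqrt(5)) + (20) + (10)] = 60/20 = 3
  <chi_rho, chi_5> = (1/20)[1*(10)*conj(2) + 1*(0)*conj(-2) + 2*(0)*conj(1/2 + sqrt(5)/2) + 2*(sqrt(5) + 5)*conj(-1/2 + sqrt(5)/2) + 2*(0)*conj(1/2 - sqrt(5)/2) + 2*(5 - sqrt(5))*conj(-sqrt(5)/2 - 1/2) + 5*(-4)*conj(0) + 5*(2)*conj(0)]
      = (1/20)[(20) + (0) + (0) + (4*sqrt(5)) + (0) + (-4*sqrt(5)) + (0) + (0)] = 20/20 = 1
  <chi_rho, chi_6> = (1/20)[1*(10)*conj(2) + 1*(0)*conj(2) + 2*(0)*conj(-1/2 + sqrt(5)/2) + 2*(sqrt(5) + 5)*conj(-sqrt(5)/2 - 1/2) + 2*(0)*conj(-sqrt(5)/2 - 1/2) + 2*(5 - sqrt(5))*conj(-1/2 + sqrt(5)/2) + 5*(-4)*conj(0) + 5*(2)*conj(0)]
      = (1/20)[(20) + (0) + (0) + (-6*sqrt(5) - 10) + (0) + (-10 + 6*sqrt(5)) + (0) + (0)] = 0/20 = 0
  <chi_rho, chi_7> = (1/20)[1*(10)*conj(2) + 1*(0)*conj(-2) + 2*(0)*conj(1/2 - sqrt(5)/2) + 2*(sqrt(5) + 5)*conj(-sqrt(5)/2 - 1/2) + 2*(0)*conj(1/2 + sqrt(5)/2) + 2*(5 - sqrt(5))*conj(-1/2 + sqrt(5)/2) + 5*(-4)*conj(0) + 5*(2)*conj(0)]
      = (1/20)[(20) + (0) + (0) + (-6*sqrt(5) - 10) + (0) + (-10 + 6*sqrt(5)) + (0) + (0)] = 0/20 = 0
  <chi_rho, chi_8> = (1/20)[1*(10)*conj(2) + 1*(0)*conj(2) + 2*(0)*conj(-sqrt(5)/2 - 1/2) + 2*(sqrt(5) + 5)*conj(-1/2 + sqrt(5)/2) + 2*(0)*conj(-1/2 + sqrt(5)/2) + 2*(5 - sqrt(5))*conj(-sqrt(5)/2 - 1/2) + 5*(-4)*conj(0) + 5*(2)*conj(0)]
      = (1/20)[(20) + (0) + (0) + (4*sqrt(5)) + (0) + (-4*sqrt(5)) + (0) + (0)] = 20/20 = 1
Dimension check: dim(rho) = sum (mult * dim) = 1*1 + 2*1 + 0*1 + 3*1 + 1*2 + 0*2 + 0*2 + 1*2 = 10 = chi_rho(e) = 10.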